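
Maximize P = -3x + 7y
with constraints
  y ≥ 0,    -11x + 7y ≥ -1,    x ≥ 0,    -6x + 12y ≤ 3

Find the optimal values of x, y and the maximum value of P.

x = 11/30, y = 13/30, maximum P = 29/15

Extreme points and P = -3x + 7y:
  (1/11, 0) → P = -3/11
  (0, 0) → P = 0
  (11/30, 13/30) → P = 29/15
  (0, 1/4) → P = 7/4

The optimum lies where -11x + 7y = -1 and -6x + 12y = 3.
Solving simultaneously gives x = 11/30, y = 13/30.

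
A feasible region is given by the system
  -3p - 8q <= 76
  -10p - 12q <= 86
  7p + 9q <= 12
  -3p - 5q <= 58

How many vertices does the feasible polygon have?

Pairwise boundary intersections that survive every other constraint:
  (56/11, -251/22)
  (780/29, -568/29)
  (-153, 361/3)

3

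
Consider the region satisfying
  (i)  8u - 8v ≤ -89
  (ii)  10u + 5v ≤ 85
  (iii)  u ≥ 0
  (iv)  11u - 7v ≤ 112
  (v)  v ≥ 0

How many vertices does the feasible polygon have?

3

Intersecting each pair of boundary lines and keeping only the points that satisfy every inequality leaves:
  (47/24, 157/12)
  (0, 89/8)
  (0, 17)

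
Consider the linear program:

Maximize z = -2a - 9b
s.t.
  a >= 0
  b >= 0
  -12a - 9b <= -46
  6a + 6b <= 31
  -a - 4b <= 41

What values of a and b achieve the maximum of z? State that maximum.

a = 23/6, b = 0, maximum z = -23/3

Extreme points and z = -2a - 9b:
  (0, 46/9) → z = -46
  (0, 31/6) → z = -93/2
  (23/6, 0) → z = -23/3
  (31/6, 0) → z = -31/3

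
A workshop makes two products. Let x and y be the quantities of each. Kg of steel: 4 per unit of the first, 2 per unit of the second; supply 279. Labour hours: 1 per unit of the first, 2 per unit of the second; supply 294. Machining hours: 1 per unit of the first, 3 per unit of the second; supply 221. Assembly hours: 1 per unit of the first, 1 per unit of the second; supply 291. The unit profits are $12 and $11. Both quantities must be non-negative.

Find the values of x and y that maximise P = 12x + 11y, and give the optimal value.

x = 79/2, y = 121/2, maximum P = 2279/2

Extreme points and P = 12x + 11y:
  (0, 0) → P = 0
  (0, 221/3) → P = 2431/3
  (279/4, 0) → P = 837
  (79/2, 121/2) → P = 2279/2

At the optimal vertex, 4x + 2y = 279 and x + 3y = 221.
Solving simultaneously gives x = 79/2, y = 121/2.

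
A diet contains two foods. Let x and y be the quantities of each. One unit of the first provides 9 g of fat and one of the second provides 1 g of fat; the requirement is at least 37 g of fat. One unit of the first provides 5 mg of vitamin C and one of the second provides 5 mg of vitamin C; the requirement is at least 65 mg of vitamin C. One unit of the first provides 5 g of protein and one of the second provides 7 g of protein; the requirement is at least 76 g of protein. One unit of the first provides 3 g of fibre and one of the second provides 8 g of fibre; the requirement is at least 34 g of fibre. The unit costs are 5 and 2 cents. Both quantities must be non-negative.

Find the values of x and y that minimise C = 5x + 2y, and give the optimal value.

Corner points and C = 5x + 2y:
  (0, 37) → C = 74
  (76/5, 0) → C = 76
  (3, 10) → C = 35
  (15/2, 11/2) → C = 97/2
The feasible region is unbounded (it extends along (0, 1), (1, 0)), but C strictly increases along every unbounded feasible direction, so there is no improving ray and the minimum is attained at a vertex.

x = 3, y = 10, minimum C = 35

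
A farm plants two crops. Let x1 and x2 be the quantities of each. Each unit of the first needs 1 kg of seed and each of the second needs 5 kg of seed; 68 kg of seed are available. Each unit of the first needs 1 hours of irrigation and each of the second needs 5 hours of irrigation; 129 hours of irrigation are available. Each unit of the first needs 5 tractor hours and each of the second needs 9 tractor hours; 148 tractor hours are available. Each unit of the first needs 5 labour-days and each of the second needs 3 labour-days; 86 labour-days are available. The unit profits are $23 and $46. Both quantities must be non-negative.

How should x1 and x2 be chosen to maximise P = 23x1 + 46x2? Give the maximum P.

x1 = 8, x2 = 12, maximum P = 736

Corner points and P = 23x1 + 46x2:
  (0, 0) → P = 0
  (0, 68/5) → P = 3128/5
  (86/5, 0) → P = 1978/5
  (8, 12) → P = 736
  (11, 31/3) → P = 2185/3

At the optimal vertex, x1 + 5x2 = 68 and 5x1 + 9x2 = 148.
Solving simultaneously gives x1 = 8, x2 = 12.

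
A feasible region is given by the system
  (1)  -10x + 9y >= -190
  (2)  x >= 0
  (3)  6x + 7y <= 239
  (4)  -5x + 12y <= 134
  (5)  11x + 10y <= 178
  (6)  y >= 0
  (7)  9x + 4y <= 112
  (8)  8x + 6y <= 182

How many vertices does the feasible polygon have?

Intersecting each pair of boundary lines and keeping only the points that satisfy every inequality leaves:
  (0, 67/6)
  (0, 0)
  (398/91, 1182/91)
  (204/23, 185/23)
  (112/9, 0)

5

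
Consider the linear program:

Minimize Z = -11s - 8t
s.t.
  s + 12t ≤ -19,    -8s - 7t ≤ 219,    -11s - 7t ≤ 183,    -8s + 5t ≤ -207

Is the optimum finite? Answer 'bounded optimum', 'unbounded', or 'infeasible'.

From the feasible point (2389/101, -359/101), moving in the direction (7, -8) keeps every constraint satisfied while Z decreases without bound.

unbounded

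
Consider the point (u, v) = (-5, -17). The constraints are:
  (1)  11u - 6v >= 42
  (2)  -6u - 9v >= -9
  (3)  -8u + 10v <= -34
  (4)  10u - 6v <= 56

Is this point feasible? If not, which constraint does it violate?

(1): 47 ≥ 42 ✓
(2): 183 ≥ -9 ✓
(3): -130 ≤ -34 ✓
(4): 52 ≤ 56 ✓

feasible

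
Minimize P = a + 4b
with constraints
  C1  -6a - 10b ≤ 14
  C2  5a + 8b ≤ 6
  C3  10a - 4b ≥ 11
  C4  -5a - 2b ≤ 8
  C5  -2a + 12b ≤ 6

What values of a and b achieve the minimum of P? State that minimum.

Corner points and P = a + 4b:
  (86, -53) → P = -126
  (27/62, -103/62) → P = -385/62
  (28/25, 1/20) → P = 33/25

The optimum lies where -6a - 10b = 14 and 5a + 8b = 6.
Solving simultaneously gives a = 86, b = -53.

a = 86, b = -53, minimum P = -126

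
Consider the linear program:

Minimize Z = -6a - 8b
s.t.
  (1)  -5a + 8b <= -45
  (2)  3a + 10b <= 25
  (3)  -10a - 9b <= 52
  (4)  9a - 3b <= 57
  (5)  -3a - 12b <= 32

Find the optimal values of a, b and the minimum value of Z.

a = 107/19, b = -40/19, minimum Z = -322/19

At the optimal vertex, -5a + 8b = -45 and 9a - 3b = 57.
Solving simultaneously gives a = 107/19, b = -40/19.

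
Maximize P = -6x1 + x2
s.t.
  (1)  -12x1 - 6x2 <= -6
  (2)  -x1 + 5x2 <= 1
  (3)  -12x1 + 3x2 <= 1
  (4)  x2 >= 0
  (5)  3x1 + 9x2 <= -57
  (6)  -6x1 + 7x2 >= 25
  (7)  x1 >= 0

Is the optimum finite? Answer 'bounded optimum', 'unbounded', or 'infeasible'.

infeasible

The boundaries -6x1 + 7x2 = 25 and x1 = 0 meet at (0, 25/7), but that point violates -x1 + 5x2 ≤ 1. Every candidate vertex is excluded by some other constraint, so the feasible region is empty.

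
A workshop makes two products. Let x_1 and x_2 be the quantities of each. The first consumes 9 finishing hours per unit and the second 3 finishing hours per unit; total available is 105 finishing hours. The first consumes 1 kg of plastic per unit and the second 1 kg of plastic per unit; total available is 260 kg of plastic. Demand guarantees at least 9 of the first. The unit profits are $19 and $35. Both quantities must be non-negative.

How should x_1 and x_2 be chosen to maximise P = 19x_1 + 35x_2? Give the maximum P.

x_1 = 9, x_2 = 8, maximum P = 451

Feasible corners and P = 19x_1 + 35x_2:
  (35/3, 0) → P = 665/3
  (9, 0) → P = 171
  (9, 8) → P = 451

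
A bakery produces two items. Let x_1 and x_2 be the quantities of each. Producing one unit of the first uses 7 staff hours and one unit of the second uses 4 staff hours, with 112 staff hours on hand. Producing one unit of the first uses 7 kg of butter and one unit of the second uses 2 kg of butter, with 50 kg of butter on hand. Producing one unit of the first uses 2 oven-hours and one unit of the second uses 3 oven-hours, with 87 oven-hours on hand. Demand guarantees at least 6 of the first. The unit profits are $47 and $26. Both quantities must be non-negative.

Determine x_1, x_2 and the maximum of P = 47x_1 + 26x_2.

x_1 = 6, x_2 = 4, maximum P = 386

Vertices and P = 47x_1 + 26x_2:
  (50/7, 0) → P = 2350/7
  (6, 0) → P = 282
  (6, 4) → P = 386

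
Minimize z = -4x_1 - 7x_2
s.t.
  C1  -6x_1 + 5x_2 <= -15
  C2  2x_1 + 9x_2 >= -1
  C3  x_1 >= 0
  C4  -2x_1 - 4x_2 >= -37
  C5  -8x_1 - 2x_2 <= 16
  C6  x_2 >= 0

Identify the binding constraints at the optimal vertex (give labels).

Corner points and z = -4x_1 - 7x_2:
  (245/34, 96/17) → z = -1162/17
  (5/2, 0) → z = -10
  (37/2, 0) → z = -74

The minimum is at (37/2, 0). Substituting into each constraint, equality holds for C4 and C6; the remaining constraints have slack.

C4 and C6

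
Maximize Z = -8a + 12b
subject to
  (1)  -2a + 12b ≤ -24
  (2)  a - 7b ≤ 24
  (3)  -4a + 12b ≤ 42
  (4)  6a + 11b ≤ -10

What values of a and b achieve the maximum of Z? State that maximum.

Feasible corners and Z = -8a + 12b:
  (-33, -15/2) → Z = 174
  (72/47, -82/47) → Z = -1560/47
  (-291/8, -69/8) → Z = 375/2
  (194/53, -154/53) → Z = -3400/53

The optimum lies where a - 7b = 24 and -4a + 12b = 42.
Solving simultaneously gives a = -291/8, b = -69/8.

a = -291/8, b = -69/8, maximum Z = 375/2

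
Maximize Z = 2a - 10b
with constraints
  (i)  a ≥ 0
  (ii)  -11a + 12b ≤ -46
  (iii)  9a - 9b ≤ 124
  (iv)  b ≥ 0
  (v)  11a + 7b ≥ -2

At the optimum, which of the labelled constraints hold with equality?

(iii) and (iv)

Feasible corners and Z = 2a - 10b:
  (358/3, 950/9) → Z = -7352/9
  (46/11, 0) → Z = 92/11
  (124/9, 0) → Z = 248/9

The maximum is at (124/9, 0). Substituting into each constraint, equality holds for (iii) and (iv); the remaining constraints have slack.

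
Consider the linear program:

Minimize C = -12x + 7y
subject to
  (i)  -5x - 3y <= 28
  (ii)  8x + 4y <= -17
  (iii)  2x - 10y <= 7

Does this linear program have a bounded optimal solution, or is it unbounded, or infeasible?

bounded optimum

Extreme points and C = -12x + 7y:
  (-37/8, -13/8) → C = 353/8
  (-71/44, -45/44) → C = 537/44
The feasible region has finitely many vertices and no improving ray; the minimum is 537/44 at (-71/44, -45/44).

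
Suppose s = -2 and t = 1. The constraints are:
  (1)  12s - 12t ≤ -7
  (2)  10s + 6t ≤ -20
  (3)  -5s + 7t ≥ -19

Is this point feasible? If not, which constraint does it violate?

Constraint (2): 10s + 6t = -14, which is not ≤ -20. All other constraints are satisfied.

not feasible — violates (2)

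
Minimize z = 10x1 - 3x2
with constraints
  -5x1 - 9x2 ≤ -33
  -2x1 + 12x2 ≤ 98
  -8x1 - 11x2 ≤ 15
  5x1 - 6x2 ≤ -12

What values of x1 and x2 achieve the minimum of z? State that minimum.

x1 = -81/13, x2 = 278/39, minimum z = -1088/13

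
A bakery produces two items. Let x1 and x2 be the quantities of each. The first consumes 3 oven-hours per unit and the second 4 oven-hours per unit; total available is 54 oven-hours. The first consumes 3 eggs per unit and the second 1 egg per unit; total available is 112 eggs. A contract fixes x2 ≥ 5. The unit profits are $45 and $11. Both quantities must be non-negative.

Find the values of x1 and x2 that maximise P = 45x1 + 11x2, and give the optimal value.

Feasible corners and P = 45x1 + 11x2:
  (0, 27/2) → P = 297/2
  (0, 5) → P = 55
  (34/3, 5) → P = 565

x1 = 34/3, x2 = 5, maximum P = 565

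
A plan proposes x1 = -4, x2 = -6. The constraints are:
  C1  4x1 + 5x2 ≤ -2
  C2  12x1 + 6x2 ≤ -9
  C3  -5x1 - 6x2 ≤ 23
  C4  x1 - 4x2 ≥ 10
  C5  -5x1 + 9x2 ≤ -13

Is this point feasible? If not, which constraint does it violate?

not feasible — violates C3

Constraint C3: -5x1 - 6x2 = 56, which is not ≤ 23. All other constraints are satisfied.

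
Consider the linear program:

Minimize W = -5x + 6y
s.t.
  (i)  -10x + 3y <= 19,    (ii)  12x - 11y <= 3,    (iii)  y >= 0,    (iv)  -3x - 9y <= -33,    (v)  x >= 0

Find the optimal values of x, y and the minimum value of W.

Corner points and W = -5x + 6y:
  (0, 19/3) → W = 38
  (130/47, 129/47) → W = 124/47
  (0, 11/3) → W = 22
The feasible region is unbounded (it extends along (3, 10), (11, 12)), but W strictly increases along every unbounded feasible direction, so there is no improving ray and the minimum is attained at a vertex.

x = 130/47, y = 129/47, minimum W = 124/47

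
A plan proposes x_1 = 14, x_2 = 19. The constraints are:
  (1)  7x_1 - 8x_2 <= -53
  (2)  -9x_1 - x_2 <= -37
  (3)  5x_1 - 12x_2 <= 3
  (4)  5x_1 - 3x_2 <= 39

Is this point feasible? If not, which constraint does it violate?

feasible

(1): -54 ≤ -53 ✓
(2): -145 ≤ -37 ✓
(3): -158 ≤ 3 ✓
(4): 13 ≤ 39 ✓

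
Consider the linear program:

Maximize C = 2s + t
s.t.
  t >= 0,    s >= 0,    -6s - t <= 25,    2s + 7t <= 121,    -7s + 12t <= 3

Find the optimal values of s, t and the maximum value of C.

Vertices and C = 2s + t:
  (0, 0) → C = 0
  (121/2, 0) → C = 121
  (0, 1/4) → C = 1/4
  (1431/73, 853/73) → C = 3715/73

At the optimal vertex, t = 0 and 2s + 7t = 121.
Solving simultaneously gives s = 121/2, t = 0.

s = 121/2, t = 0, maximum C = 121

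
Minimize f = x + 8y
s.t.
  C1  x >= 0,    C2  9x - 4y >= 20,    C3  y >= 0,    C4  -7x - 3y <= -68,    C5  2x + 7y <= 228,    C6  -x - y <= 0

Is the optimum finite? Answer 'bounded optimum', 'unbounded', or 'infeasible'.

bounded optimum

Vertices and f = x + 8y:
  (332/55, 472/55) → f = 4108/55
  (1052/71, 2012/71) → f = 17148/71
  (68/7, 0) → f = 68/7
  (114, 0) → f = 114
The feasible region has finitely many vertices and no improving ray; the minimum is 68/7 at (68/7, 0).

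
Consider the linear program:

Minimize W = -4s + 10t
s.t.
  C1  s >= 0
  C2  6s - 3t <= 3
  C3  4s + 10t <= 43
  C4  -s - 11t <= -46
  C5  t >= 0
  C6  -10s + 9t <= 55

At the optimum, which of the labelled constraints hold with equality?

Vertices and W = -4s + 10t:
  (0, 43/10) → W = 43
  (0, 46/11) → W = 460/11
  (13/34, 141/34) → W = 679/17

The minimum is at (13/34, 141/34). Substituting into each constraint, equality holds for C3 and C4; the remaining constraints have slack.

C3 and C4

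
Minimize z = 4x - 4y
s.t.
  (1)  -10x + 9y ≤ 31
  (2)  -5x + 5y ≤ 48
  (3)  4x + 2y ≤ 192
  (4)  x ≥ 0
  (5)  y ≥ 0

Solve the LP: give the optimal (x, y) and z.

x = 119/4, y = 73/2, minimum z = -27

Feasible corners and z = 4x - 4y:
  (119/4, 73/2) → z = -27
  (0, 31/9) → z = -124/9
  (48, 0) → z = 192
  (0, 0) → z = 0

The optimum lies where -10x + 9y = 31 and 4x + 2y = 192.
Solving simultaneously gives x = 119/4, y = 73/2.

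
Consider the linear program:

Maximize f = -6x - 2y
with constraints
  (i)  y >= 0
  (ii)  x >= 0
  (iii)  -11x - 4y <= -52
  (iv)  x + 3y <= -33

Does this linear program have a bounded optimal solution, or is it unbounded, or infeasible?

The boundaries y = 0 and -11x - 4y = -52 meet at (52/11, 0), but that point violates x + 3y ≤ -33. Every candidate vertex is excluded by some other constraint, so the feasible region is empty.

infeasible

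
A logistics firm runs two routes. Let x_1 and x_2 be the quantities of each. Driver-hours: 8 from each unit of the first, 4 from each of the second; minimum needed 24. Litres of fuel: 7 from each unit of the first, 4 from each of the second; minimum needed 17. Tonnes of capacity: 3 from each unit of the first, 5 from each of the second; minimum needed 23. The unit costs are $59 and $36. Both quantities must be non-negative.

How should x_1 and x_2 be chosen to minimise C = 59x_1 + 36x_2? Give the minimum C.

x_1 = 1, x_2 = 4, minimum C = 203

Feasible corners and C = 59x_1 + 36x_2:
  (0, 6) → C = 216
  (23/3, 0) → C = 1357/3
  (1, 4) → C = 203
The feasible region is unbounded (it extends along (0, 1), (1, 0)), but C strictly increases along every unbounded feasible direction, so there is no improving ray and the minimum is attained at a vertex.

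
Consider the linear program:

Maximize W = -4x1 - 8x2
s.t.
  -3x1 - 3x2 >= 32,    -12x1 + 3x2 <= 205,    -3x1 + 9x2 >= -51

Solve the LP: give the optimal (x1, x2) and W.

x1 = -222/11, x2 = -409/33, maximum W = 5936/33

Corner points and W = -4x1 - 8x2:
  (-79/5, 77/15) → W = 332/15
  (-15/4, -83/12) → W = 211/3
  (-222/11, -409/33) → W = 5936/33

The optimum lies where -12x1 + 3x2 = 205 and -3x1 + 9x2 = -51.
Solving simultaneously gives x1 = -222/11, x2 = -409/33.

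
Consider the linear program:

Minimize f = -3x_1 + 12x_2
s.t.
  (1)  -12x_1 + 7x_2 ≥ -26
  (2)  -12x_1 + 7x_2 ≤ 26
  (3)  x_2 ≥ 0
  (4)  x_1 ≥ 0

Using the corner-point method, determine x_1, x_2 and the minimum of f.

x_1 = 13/6, x_2 = 0, minimum f = -13/2

Feasible corners and f = -3x_1 + 12x_2:
  (13/6, 0) → f = -13/2
  (0, 26/7) → f = 312/7
  (0, 0) → f = 0
The feasible region is unbounded (it extends along (7, 12)), but f strictly increases along every unbounded feasible direction, so there is no improving ray and the minimum is attained at a vertex.

The optimum lies where -12x_1 + 7x_2 = -26 and x_2 = 0.
Solving simultaneously gives x_1 = 13/6, x_2 = 0.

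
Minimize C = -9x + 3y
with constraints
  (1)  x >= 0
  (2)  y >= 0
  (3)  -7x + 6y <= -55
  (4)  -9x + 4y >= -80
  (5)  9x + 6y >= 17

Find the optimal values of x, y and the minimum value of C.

x = 10, y = 5/2, minimum C = -165/2

Feasible corners and C = -9x + 3y:
  (55/7, 0) → C = -495/7
  (80/9, 0) → C = -80
  (10, 5/2) → C = -165/2

The binding constraints are -7x + 6y = -55 and -9x + 4y = -80.
Solving simultaneously gives x = 10, y = 5/2.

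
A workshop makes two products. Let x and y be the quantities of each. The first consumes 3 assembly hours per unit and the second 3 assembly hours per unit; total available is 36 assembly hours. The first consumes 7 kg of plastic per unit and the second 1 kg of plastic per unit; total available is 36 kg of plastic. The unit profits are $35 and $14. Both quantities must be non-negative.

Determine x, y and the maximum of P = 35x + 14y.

x = 4, y = 8, maximum P = 252

Extreme points and P = 35x + 14y:
  (0, 0) → P = 0
  (0, 12) → P = 168
  (36/7, 0) → P = 180
  (4, 8) → P = 252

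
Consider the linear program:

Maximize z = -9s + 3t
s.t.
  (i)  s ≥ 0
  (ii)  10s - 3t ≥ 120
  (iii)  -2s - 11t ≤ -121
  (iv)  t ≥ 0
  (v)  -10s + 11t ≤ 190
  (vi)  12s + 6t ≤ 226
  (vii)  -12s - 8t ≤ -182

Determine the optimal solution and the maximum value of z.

s = 233/16, t = 205/24, maximum z = -1687/16

Corner points and z = -9s + 3t:
  (1683/116, 485/58) → z = -12237/116
  (233/16, 205/24) → z = -1687/16
  (44/3, 25/3) → z = -107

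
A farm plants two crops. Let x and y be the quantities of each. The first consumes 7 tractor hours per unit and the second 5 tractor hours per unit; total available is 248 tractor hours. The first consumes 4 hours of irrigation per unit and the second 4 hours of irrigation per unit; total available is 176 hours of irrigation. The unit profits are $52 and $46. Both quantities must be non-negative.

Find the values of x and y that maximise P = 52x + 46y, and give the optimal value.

x = 14, y = 30, maximum P = 2108

Corner points and P = 52x + 46y:
  (0, 0) → P = 0
  (0, 44) → P = 2024
  (248/7, 0) → P = 12896/7
  (14, 30) → P = 2108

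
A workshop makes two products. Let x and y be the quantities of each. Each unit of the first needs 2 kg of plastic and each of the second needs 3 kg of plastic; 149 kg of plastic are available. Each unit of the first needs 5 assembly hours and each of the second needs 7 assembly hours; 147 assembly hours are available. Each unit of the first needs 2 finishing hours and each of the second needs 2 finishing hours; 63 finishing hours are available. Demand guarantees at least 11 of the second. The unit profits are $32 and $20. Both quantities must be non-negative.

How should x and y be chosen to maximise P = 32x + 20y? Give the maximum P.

x = 14, y = 11, maximum P = 668

Corner points and P = 32x + 20y:
  (0, 21) → P = 420
  (0, 11) → P = 220
  (14, 11) → P = 668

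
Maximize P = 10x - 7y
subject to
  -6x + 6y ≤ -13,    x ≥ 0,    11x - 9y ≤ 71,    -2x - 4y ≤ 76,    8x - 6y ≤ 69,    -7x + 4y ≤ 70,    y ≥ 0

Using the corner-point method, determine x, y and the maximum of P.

x = 103/4, y = 283/12, maximum P = 1109/12

Vertices and P = 10x - 7y:
  (103/4, 283/12) → P = 1109/12
  (13/6, 0) → P = 65/3
  (71/11, 0) → P = 710/11

The optimum lies where -6x + 6y = -13 and 11x - 9y = 71.
Solving simultaneously gives x = 103/4, y = 283/12.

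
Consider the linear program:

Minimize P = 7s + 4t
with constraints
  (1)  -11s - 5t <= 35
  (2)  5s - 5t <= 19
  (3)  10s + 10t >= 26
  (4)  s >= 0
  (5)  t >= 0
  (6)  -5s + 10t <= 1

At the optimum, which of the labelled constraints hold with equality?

Feasible corners and P = 7s + 4t:
  (19/5, 0) → P = 133/5
  (39/5, 4) → P = 353/5
  (13/5, 0) → P = 91/5
  (5/3, 14/15) → P = 77/5

The minimum is at (5/3, 14/15). Substituting into each constraint, equality holds for (3) and (6); the remaining constraints have slack.

(3) and (6)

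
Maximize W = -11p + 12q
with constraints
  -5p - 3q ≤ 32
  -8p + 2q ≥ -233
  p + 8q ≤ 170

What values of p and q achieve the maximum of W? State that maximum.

Extreme points and W = -11p + 12q:
  (635/34, -1421/34) → W = -24037/34
  (-766/37, 882/37) → W = 19010/37
  (1102/33, 1127/66) → W = -5360/33

p = -766/37, q = 882/37, maximum W = 19010/37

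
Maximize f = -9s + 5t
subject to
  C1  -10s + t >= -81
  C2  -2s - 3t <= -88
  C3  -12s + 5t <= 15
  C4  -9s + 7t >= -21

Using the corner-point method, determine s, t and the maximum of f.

s = 210/19, t = 561/19, maximum f = 915/19

At the optimal vertex, -10s + t = -81 and -12s + 5t = 15.
Solving simultaneously gives s = 210/19, t = 561/19.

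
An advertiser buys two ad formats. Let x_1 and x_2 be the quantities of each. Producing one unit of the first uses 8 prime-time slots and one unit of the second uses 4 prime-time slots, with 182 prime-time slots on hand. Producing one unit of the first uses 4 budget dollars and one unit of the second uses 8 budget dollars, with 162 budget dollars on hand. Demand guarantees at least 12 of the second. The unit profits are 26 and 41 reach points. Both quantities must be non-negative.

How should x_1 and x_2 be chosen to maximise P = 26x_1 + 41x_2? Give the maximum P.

Extreme points and P = 26x_1 + 41x_2:
  (0, 81/4) → P = 3321/4
  (0, 12) → P = 492
  (33/2, 12) → P = 921

The binding constraints are 4x_1 + 8x_2 = 162 and x_2 = 12.
Solving simultaneously gives x_1 = 33/2, x_2 = 12.

x_1 = 33/2, x_2 = 12, maximum P = 921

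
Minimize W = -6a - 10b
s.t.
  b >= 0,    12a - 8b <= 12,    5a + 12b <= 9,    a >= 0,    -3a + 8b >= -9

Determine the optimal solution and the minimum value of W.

Vertices and W = -6a - 10b:
  (1, 0) → W = -6
  (0, 0) → W = 0
  (27/23, 6/23) → W = -222/23
  (0, 3/4) → W = -15/2

The binding constraints are 12a - 8b = 12 and 5a + 12b = 9.
Solving simultaneously gives a = 27/23, b = 6/23.

a = 27/23, b = 6/23, minimum W = -222/23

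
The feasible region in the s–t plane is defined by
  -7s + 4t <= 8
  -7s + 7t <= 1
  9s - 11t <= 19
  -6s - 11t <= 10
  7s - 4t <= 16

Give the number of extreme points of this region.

4

Pairwise boundary intersections that survive every other constraint:
  (-81/119, -64/119)
  (116/21, 17/3)
  (3/5, -68/55)
  (100/41, 11/41)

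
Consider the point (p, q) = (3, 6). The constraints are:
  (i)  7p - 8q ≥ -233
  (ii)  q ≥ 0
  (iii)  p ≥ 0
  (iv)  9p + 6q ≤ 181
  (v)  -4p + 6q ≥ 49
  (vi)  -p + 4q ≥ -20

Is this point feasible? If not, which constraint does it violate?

not feasible — violates (v)

Constraint (v): -4p + 6q = 24, which is not ≥ 49. All other constraints are satisfied.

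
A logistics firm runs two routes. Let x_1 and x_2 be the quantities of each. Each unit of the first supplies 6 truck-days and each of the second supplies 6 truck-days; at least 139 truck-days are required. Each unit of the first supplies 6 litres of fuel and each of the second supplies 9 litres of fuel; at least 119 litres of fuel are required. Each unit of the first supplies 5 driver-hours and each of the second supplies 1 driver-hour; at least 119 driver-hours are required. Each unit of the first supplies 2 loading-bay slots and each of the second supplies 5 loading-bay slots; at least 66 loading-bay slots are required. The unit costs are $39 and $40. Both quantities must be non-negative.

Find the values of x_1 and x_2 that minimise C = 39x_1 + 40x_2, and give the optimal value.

The feasible region is unbounded (it extends along (0, 1), (1, 0)), but C strictly increases along every unbounded feasible direction, so there is no improving ray and the minimum is attained at a vertex.

The optimum lies where 5x_1 + x_2 = 119 and 2x_1 + 5x_2 = 66.
Solving simultaneously gives x_1 = 23, x_2 = 4.

x_1 = 23, x_2 = 4, minimum C = 1057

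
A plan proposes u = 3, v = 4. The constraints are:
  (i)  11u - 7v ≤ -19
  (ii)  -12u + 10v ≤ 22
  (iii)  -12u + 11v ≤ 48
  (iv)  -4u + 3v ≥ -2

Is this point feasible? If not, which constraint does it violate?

not feasible — violates (i)

Constraint (i): 11u - 7v = 5, which is not ≤ -19. All other constraints are satisfied.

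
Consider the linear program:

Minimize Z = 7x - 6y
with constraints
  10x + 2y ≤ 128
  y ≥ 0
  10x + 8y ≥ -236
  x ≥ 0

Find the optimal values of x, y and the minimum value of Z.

x = 0, y = 64, minimum Z = -384

Vertices and Z = 7x - 6y:
  (64/5, 0) → Z = 448/5
  (0, 64) → Z = -384
  (0, 0) → Z = 0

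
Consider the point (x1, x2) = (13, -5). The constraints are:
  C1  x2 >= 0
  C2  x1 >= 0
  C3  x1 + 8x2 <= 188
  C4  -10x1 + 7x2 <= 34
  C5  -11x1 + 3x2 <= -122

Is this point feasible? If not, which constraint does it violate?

not feasible — violates C1

Constraint C1: x2 = -5, which is not ≥ 0. All other constraints are satisfied.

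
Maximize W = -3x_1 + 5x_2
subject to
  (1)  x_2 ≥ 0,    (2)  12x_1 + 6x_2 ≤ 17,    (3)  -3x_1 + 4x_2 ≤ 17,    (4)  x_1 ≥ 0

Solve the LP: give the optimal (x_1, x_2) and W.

Feasible corners and W = -3x_1 + 5x_2:
  (17/12, 0) → W = -17/4
  (0, 0) → W = 0
  (0, 17/6) → W = 85/6

At the optimal vertex, 12x_1 + 6x_2 = 17 and x_1 = 0.
Solving simultaneously gives x_1 = 0, x_2 = 17/6.

x_1 = 0, x_2 = 17/6, maximum W = 85/6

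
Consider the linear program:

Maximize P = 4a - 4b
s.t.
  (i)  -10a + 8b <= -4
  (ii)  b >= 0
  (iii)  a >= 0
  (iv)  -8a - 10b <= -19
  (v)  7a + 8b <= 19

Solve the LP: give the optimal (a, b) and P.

a = 19/7, b = 0, maximum P = 76/7

Extreme points and P = 4a - 4b:
  (48/41, 79/82) → P = 34/41
  (23/17, 81/68) → P = 11/17
  (19/8, 0) → P = 19/2
  (19/7, 0) → P = 76/7

At the optimal vertex, b = 0 and 7a + 8b = 19.
Solving simultaneously gives a = 19/7, b = 0.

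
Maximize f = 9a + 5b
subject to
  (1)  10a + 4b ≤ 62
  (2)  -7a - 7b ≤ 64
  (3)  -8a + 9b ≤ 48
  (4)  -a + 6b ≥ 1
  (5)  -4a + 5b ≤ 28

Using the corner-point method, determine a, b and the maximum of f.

Corner points and f = 9a + 5b:
  (3, 8) → f = 67
  (23/4, 9/8) → f = 459/8
  (-93/13, -40/39) → f = -2711/39

At the optimal vertex, 10a + 4b = 62 and -8a + 9b = 48.
Solving simultaneously gives a = 3, b = 8.

a = 3, b = 8, maximum f = 67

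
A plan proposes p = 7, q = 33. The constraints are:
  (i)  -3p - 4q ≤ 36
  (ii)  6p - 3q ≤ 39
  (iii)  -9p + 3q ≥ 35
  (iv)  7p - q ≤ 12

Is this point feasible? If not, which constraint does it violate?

not feasible — violates (iv)

Constraint (iv): 7p - q = 16, which is not ≤ 12. All other constraints are satisfied.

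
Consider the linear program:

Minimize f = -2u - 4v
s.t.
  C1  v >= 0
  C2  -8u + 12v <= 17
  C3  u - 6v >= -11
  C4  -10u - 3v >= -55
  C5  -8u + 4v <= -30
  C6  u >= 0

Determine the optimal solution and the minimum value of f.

u = 155/32, v = 35/16, minimum f = -295/16

Extreme points and f = -2u - 4v:
  (11/2, 0) → f = -11
  (15/4, 0) → f = -15/2
  (155/32, 35/16) → f = -295/16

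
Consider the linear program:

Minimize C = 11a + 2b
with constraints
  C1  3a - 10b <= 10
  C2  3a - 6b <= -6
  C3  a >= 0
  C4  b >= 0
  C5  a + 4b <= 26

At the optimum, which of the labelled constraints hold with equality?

Extreme points and C = 11a + 2b:
  (0, 1) → C = 2
  (22/3, 14/3) → C = 90
  (0, 13/2) → C = 13

The minimum is at (0, 1). Substituting into each constraint, equality holds for C2 and C3; the remaining constraints have slack.

C2 and C3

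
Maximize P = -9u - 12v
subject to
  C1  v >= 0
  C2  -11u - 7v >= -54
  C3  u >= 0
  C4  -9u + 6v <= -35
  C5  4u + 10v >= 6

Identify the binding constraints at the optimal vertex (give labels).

Vertices and P = -9u - 12v:
  (54/11, 0) → P = -486/11
  (35/9, 0) → P = -35
  (569/129, 101/129) → P = -2111/43

The maximum is at (35/9, 0). Substituting into each constraint, equality holds for C1 and C4; the remaining constraints have slack.

C1 and C4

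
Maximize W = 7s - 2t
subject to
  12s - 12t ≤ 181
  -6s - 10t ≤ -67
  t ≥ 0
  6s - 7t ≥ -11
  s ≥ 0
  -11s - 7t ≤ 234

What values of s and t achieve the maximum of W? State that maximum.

Corner points and W = 7s - 2t:
  (181/12, 0) → W = 1267/12
  (1399/12, 203/2) → W = 7357/12
  (67/6, 0) → W = 469/6
  (359/102, 78/17) → W = 1577/102

s = 1399/12, t = 203/2, maximum W = 7357/12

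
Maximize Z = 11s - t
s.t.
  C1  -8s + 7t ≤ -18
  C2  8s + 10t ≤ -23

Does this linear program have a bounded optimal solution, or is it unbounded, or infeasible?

unbounded

From the feasible point (19/136, -41/17), moving in the direction (10, -8) keeps every constraint satisfied while Z increases without bound.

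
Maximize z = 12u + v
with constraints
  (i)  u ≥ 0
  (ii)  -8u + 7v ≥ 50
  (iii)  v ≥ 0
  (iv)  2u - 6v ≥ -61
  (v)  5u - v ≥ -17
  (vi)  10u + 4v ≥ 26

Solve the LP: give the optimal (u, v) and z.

u = 127/34, v = 194/17, maximum z = 956/17

The binding constraints are -8u + 7v = 50 and 2u - 6v = -61.
Solving simultaneously gives u = 127/34, v = 194/17.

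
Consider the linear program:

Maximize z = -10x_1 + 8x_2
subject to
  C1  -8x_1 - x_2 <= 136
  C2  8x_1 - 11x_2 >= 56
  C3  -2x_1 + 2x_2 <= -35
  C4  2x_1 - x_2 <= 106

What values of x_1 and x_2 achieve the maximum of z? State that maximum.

x_1 = -79/6, x_2 = -92/3, maximum z = -341/3

Feasible corners and z = -10x_1 + 8x_2:
  (-79/6, -92/3) → z = -341/3
  (-3, -112) → z = -866
  (91/2, 28) → z = -231
  (555/7, 368/7) → z = -2606/7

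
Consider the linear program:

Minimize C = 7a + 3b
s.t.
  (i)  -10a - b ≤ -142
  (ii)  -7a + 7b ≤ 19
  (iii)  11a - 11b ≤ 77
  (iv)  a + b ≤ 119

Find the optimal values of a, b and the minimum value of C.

a = 149/11, b = 72/11, minimum C = 1259/11

Corner points and C = 7a + 3b:
  (975/77, 1184/77) → C = 10377/77
  (149/11, 72/11) → C = 1259/11
  (407/7, 426/7) → C = 4127/7
  (63, 56) → C = 609

At the optimal vertex, -10a - b = -142 and 11a - 11b = 77.
Solving simultaneously gives a = 149/11, b = 72/11.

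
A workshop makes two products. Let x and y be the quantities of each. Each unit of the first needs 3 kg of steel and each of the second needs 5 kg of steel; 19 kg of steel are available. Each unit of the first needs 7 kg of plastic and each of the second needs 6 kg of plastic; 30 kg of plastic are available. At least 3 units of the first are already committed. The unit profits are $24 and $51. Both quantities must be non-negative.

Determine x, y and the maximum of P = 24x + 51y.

Vertices and P = 24x + 51y:
  (30/7, 0) → P = 720/7
  (3, 0) → P = 72
  (3, 3/2) → P = 297/2

At the optimal vertex, 7x + 6y = 30 and x = 3.
Solving simultaneously gives x = 3, y = 3/2.

x = 3, y = 3/2, maximum P = 297/2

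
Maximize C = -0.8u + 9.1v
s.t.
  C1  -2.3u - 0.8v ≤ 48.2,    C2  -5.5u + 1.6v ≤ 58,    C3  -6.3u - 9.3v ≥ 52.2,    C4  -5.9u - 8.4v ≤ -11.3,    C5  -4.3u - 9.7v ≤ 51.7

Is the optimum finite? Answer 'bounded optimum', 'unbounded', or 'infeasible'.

infeasible

The boundaries -5.5u + 1.6v = 58 and -6.3u - 9.3v = 52.2 meet at (-20764/2041, 2610/2041), but that point violates -5.9u - 8.4v ≤ -11.3. Every candidate vertex is excluded by some other constraint, so the feasible region is empty.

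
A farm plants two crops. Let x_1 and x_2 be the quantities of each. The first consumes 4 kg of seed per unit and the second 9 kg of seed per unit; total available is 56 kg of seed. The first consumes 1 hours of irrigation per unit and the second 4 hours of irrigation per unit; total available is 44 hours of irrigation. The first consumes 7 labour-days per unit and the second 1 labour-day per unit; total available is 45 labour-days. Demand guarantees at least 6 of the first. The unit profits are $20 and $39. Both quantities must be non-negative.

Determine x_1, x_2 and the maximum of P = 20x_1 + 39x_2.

x_1 = 6, x_2 = 3, maximum P = 237

Corner points and P = 20x_1 + 39x_2:
  (45/7, 0) → P = 900/7
  (6, 0) → P = 120
  (6, 3) → P = 237

At the optimal vertex, 7x_1 + x_2 = 45 and x_1 = 6.
Solving simultaneously gives x_1 = 6, x_2 = 3.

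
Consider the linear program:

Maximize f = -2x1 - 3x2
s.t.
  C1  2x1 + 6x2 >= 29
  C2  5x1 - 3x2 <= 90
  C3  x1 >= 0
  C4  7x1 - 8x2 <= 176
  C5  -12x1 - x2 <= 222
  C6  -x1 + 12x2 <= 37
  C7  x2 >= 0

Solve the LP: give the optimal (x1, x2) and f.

x1 = 21/5, x2 = 103/30, maximum f = -187/10

Vertices and f = -2x1 - 3x2:
  (21/5, 103/30) → f = -187/10
  (29/2, 0) → f = -29
  (397/19, 275/57) → f = -1069/19
  (18, 0) → f = -36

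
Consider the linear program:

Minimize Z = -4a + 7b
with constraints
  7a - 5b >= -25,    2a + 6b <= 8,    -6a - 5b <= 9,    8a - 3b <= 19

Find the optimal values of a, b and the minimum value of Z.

a = 34/29, b = -93/29, minimum Z = -787/29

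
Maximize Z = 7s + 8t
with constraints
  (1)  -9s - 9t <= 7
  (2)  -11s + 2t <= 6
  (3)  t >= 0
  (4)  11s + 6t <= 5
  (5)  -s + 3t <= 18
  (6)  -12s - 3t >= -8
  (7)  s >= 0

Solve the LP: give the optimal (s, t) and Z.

s = 0, t = 5/6, maximum Z = 20/3

Feasible corners and Z = 7s + 8t:
  (5/11, 0) → Z = 35/11
  (0, 0) → Z = 0
  (0, 5/6) → Z = 20/3

At the optimal vertex, 11s + 6t = 5 and s = 0.
Solving simultaneously gives s = 0, t = 5/6.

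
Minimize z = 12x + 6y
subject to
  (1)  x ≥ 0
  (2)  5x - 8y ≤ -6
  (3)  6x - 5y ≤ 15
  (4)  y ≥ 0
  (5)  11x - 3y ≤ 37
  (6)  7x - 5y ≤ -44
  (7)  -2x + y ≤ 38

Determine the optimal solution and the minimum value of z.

x = 0, y = 44/5, minimum z = 264/5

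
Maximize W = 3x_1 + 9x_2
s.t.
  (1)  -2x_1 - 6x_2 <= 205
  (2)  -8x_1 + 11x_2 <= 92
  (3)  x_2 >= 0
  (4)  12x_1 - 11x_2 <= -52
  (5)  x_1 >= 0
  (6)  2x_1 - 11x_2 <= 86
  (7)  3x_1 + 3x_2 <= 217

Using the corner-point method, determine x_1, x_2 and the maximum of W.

x_1 = 10, x_2 = 172/11, maximum W = 1878/11

Corner points and W = 3x_1 + 9x_2:
  (10, 172/11) → W = 1878/11
  (0, 92/11) → W = 828/11
  (0, 52/11) → W = 468/11

The optimum lies where -8x_1 + 11x_2 = 92 and 12x_1 - 11x_2 = -52.
Solving simultaneously gives x_1 = 10, x_2 = 172/11.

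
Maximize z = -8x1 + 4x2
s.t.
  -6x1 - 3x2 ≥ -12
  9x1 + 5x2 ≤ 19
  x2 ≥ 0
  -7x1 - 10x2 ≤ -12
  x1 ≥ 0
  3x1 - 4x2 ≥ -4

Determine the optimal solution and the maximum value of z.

x1 = 4/29, x2 = 32/29, maximum z = 96/29

Corner points and z = -8x1 + 4x2:
  (2, 0) → z = -16
  (12/11, 20/11) → z = -16/11
  (12/7, 0) → z = -96/7
  (4/29, 32/29) → z = 96/29

The optimum lies where -7x1 - 10x2 = -12 and 3x1 - 4x2 = -4.
Solving simultaneously gives x1 = 4/29, x2 = 32/29.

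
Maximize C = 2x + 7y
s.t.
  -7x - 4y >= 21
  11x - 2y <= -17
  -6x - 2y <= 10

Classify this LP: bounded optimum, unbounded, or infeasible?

infeasible

The boundaries -7x - 4y = 21 and 11x - 2y = -17 meet at (-55/29, -56/29), but that point violates -6x - 2y ≤ 10. Every candidate vertex is excluded by some other constraint, so the feasible region is empty.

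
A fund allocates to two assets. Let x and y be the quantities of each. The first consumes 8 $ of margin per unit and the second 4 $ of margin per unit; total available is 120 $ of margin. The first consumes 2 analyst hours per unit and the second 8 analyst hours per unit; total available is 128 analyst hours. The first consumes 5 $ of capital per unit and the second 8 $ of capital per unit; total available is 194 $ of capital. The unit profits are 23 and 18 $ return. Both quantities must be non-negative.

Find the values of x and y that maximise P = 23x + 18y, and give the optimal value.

Extreme points and P = 23x + 18y:
  (0, 0) → P = 0
  (0, 16) → P = 288
  (15, 0) → P = 345
  (8, 14) → P = 436

x = 8, y = 14, maximum P = 436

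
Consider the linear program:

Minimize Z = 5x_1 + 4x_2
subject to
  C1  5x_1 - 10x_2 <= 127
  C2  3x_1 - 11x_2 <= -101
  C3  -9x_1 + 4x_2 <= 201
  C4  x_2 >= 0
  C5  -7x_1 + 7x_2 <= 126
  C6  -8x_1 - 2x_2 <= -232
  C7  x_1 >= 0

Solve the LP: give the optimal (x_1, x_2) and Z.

x_1 = 25, x_2 = 16, minimum Z = 189

Vertices and Z = 5x_1 + 4x_2:
  (2407/25, 886/25) → Z = 15579/25
  (25, 16) → Z = 189
  (98/5, 188/5) → Z = 1242/5
The feasible region is unbounded (it extends along (2, 1), (1, 1)), but Z strictly increases along every unbounded feasible direction, so there is no improving ray and the minimum is attained at a vertex.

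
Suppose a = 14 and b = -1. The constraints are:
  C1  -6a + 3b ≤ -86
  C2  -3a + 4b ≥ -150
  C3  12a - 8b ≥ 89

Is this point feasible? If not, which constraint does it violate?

feasible

C1: -87 ≤ -86 ✓
C2: -46 ≥ -150 ✓
C3: 176 ≥ 89 ✓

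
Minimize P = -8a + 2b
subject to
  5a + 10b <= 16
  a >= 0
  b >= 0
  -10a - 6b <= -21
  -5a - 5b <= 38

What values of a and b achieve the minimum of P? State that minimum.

a = 16/5, b = 0, minimum P = -128/5

Feasible corners and P = -8a + 2b:
  (16/5, 0) → P = -128/5
  (57/35, 11/14) → P = -401/35
  (21/10, 0) → P = -84/5

The optimum lies where 5a + 10b = 16 and b = 0.
Solving simultaneously gives a = 16/5, b = 0.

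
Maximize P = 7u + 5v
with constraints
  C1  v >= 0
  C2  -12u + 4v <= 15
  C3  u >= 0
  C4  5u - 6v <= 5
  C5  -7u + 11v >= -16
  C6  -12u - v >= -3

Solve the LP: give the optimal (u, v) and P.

u = 0, v = 3, maximum P = 15

Extreme points and P = 7u + 5v:
  (0, 0) → P = 0
  (1/4, 0) → P = 7/4
  (0, 3) → P = 15

The binding constraints are u = 0 and -12u - v = -3.
Solving simultaneously gives u = 0, v = 3.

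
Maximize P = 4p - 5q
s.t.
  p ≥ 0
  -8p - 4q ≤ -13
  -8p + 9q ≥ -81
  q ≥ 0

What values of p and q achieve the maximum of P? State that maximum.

p = 81/8, q = 0, maximum P = 81/2

Vertices and P = 4p - 5q:
  (0, 13/4) → P = -65/4
  (13/8, 0) → P = 13/2
  (81/8, 0) → P = 81/2
The feasible region is unbounded (it extends along (0, 1), (9, 8)), but P strictly decreases along every unbounded feasible direction, so there is no improving ray and the maximum is attained at a vertex.

At the optimal vertex, -8p + 9q = -81 and q = 0.
Solving simultaneously gives p = 81/8, q = 0.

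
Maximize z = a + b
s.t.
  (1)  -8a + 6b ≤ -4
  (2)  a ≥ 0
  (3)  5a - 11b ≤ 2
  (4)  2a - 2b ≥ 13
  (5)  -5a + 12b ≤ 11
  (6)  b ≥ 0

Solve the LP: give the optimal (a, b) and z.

a = 29, b = 13, maximum z = 42

Feasible corners and z = a + b:
  (139/12, 61/12) → z = 50/3
  (29, 13) → z = 42
  (89/7, 87/14) → z = 265/14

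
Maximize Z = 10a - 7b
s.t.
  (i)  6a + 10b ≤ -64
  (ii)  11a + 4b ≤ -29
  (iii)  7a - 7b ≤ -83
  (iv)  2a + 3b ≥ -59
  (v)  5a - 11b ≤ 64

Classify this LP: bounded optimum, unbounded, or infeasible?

bounded optimum

Feasible corners and Z = 10a - 7b:
  (-639/56, 25/56) → Z = -6565/56
  (-199, 113) → Z = -2781
  (-662/35, -247/35) → Z = -4891/35
The feasible region has finitely many vertices and no improving ray; the maximum is -6565/56 at (-639/56, 25/56).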